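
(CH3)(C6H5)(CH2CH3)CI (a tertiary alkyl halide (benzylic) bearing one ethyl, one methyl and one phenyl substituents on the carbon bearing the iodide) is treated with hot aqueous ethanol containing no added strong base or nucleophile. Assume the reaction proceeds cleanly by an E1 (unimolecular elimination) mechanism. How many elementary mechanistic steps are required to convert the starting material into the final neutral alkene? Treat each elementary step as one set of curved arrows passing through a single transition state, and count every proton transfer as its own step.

Step 1: Rate-determining heterolysis of the C–I bond gives I⁻ and a tertiary carbocation.
(No 1,2-shift: no single shift to an adjacent carbon would give a more stable cation.)
Step 2: Loss of a β-proton to a water (or ethanol) molecule of the solvent: the C–H bonding pair collapses toward the cationic carbon to form the C=C π bond, yielding the alkene.
Total: 2 elementary steps.

2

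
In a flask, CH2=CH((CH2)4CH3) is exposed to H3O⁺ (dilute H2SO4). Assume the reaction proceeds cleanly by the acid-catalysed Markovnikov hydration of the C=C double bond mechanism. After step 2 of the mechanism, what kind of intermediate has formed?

Step 1: Electrophilic addition begins with the π(C=C) electrons forming a bond to the proton of H3O⁺. Following Markovnikov's rule, the resulting cation is secondary. H2O is released.
Step 2: Nucleophilic capture of the cation by H2O produces the protonated alcohol (an oxonium ion).
After step 2 the species present is an oxonium ion.

oxonium ion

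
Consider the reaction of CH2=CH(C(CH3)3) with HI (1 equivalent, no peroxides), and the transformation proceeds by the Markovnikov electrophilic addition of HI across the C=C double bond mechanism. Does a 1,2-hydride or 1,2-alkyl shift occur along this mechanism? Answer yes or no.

The first-formed carbocation is secondary.
The adjacent tert-butyl carbon has no hydrogen but bears methyl groups; migration of one methyl with its bonding pair (a 1,2-methyl shift) places the charge on a tertiary centre.
Tertiary is more stable than secondary, so the shift occurs.

yes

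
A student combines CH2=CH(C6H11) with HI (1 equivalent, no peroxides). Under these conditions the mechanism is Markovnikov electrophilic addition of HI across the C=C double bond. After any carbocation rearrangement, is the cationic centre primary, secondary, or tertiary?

tertiary

Step 1: Protonation of the alkene by HI: the π bond acts as the nucleophile and picks up H⁺, giving the more stable (Markovnikov) secondary carbocation. The H–I bond breaks heterolytically, releasing I⁻.
Step 2: Carbocation rearrangement: a 1,2-hydride shift from the adjacent cyclohexyl carbon converts the initially-formed secondary cation into the more stable tertiary cation.
The cation rearranges from secondary to tertiary via a 1,2-hydride shift from the adjacent cyclohexyl carbon; the tertiary cation is what reacts next.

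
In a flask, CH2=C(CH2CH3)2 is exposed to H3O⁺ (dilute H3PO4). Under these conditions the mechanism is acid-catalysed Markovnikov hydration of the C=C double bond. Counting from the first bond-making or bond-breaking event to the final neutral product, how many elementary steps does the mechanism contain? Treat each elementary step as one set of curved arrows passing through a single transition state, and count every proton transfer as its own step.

Step 1: Electrophilic addition begins with the π(C=C) electrons forming a bond to the proton of H3O⁺. Following Markovnikov's rule, the resulting cation is tertiary. H2O is released.
(No 1,2-shift: no single shift to an adjacent carbon would give a more stable cation.)
Step 2: Water acts as the nucleophile: an oxygen lone pair bonds to the cationic carbon, giving an oxonium-ion intermediate.
Step 3: H2O removes a proton from the oxonium oxygen, regenerating H3O⁺ and giving the neutral alcohol.
Total: 3 elementary steps.

3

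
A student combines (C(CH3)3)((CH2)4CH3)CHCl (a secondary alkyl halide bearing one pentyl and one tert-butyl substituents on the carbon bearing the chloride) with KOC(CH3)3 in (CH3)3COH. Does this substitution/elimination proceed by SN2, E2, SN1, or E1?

E2

Conditions: a strong/bulky base with a secondary substrate bearing a β-hydrogen.
These conditions are the textbook signature of the E2 pathway.
A strong (often hindered) base removes a β-H in concert with loss of the leaving group — bimolecular elimination.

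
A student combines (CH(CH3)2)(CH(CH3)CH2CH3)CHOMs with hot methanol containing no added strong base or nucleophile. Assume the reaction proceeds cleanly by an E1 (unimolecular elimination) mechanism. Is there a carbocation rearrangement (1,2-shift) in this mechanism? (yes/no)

The first-formed carbocation is secondary.
The adjacent sec-butyl carbon already bears 2 other carbon substituents and has a hydrogen to migrate; after a 1,2-hydride shift from that carbon the positive charge sits on a tertiary centre.
Tertiary is more stable than secondary, so the shift occurs.

yes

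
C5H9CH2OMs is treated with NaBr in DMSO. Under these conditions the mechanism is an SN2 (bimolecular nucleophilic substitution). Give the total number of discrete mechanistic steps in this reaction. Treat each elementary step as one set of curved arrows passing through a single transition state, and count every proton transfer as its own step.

1

Step 1: Br⁻ attacks the back face of the α-carbon while MsO⁻ departs with the C–O bonding pair — a single concerted displacement through a pentacoordinate transition state.
Total: 1 elementary step.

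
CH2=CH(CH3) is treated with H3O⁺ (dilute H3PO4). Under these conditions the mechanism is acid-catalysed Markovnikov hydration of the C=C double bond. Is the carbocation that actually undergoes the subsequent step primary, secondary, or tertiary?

Step 1: Protonation of the alkene by H3O⁺: the π bond acts as the nucleophile and picks up H⁺, giving the more stable (Markovnikov) secondary carbocation. H2O is released.
No single 1,2-shift to an adjacent carbon would give a more-substituted cation, so no rearrangement occurs.

secondary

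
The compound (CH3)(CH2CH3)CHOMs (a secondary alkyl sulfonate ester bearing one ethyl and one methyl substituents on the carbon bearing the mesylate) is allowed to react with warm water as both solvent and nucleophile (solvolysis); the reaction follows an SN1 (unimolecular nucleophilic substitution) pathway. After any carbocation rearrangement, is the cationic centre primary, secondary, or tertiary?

Step 1: Unassisted departure of MsO⁻ (taking the C–O bonding pair) generates a secondary carbocation.
No single 1,2-shift to an adjacent carbon would give a more-substituted cation, so no rearrangement occurs.

secondary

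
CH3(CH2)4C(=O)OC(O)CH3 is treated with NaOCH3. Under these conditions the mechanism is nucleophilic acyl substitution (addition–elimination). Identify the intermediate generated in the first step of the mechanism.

tetrahedral intermediate

Step 1: Nucleophilic addition of CH3O⁻ to the acyl carbon breaks the π(C=O) bond and yields a tetrahedral, anionic intermediate.
After step 1 the species present is a tetrahedral intermediate.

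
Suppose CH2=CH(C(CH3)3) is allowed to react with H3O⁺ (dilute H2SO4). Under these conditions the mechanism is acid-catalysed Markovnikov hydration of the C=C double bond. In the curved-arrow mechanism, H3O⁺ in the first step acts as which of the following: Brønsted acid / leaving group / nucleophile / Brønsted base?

Brønsted acid

Step 1: Protonation of the alkene by H3O⁺: the π bond acts as the nucleophile and picks up H⁺, giving the more stable (Markovnikov) secondary carbocation. H2O is released.
H3O⁺ in the first step donates a proton in a proton-transfer step — a Brønsted acid.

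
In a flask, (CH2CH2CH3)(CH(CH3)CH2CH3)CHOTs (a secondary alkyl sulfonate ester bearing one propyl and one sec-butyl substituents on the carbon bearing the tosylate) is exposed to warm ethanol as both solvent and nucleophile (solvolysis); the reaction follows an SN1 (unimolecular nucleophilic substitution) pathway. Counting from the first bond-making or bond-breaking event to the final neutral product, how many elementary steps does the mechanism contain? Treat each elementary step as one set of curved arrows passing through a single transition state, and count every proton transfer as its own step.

4

Step 1: Ionisation: the C–O σ-bond cleaves heterolytically; both bonding electrons depart with TsO⁻, leaving a secondary carbocation at the α-carbon.
Step 2: Carbocation rearrangement: a 1,2-hydride shift from the adjacent sec-butyl carbon converts the initially-formed secondary cation into the more stable tertiary cation.
Step 3: CH3CH2OH donates an oxygen lone pair into the empty p orbital of the cation, giving a protonated ether (an oxonium ion).
Step 4: A second solvent molecule removes the proton on oxygen, giving the neutral ether product.
Total: 4 elementary steps.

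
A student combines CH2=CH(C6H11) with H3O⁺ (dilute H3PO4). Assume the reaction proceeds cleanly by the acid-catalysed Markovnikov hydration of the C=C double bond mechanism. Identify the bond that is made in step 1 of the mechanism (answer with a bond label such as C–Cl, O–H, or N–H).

C–H

Step 1: Protonation of the alkene by H3O⁺: the π bond acts as the nucleophile and picks up H⁺, giving the more stable (Markovnikov) secondary carbocation. H2O is released.
The bond formed in this step is the C–H bond.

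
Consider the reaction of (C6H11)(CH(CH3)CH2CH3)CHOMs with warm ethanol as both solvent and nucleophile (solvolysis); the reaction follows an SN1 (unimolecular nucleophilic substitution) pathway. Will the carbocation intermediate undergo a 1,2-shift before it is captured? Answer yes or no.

The first-formed carbocation is secondary.
The adjacent cyclohexyl carbon already bears 2 other carbon substituents and has a hydrogen to migrate; after a 1,2-hydride shift from that carbon the positive charge sits on a tertiary centre.
Tertiary is more stable than secondary, so the shift occurs.

yes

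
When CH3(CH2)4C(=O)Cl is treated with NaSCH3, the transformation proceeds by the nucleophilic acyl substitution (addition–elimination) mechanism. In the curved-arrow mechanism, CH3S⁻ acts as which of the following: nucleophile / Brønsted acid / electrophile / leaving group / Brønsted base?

nucleophile

Step 1: Nucleophilic addition of CH3S⁻ to the acyl carbon breaks the π(C=O) bond and yields a tetrahedral, anionic intermediate.
CH3S⁻ donates an electron pair to form a new σ-bond to carbon — it is the nucleophile.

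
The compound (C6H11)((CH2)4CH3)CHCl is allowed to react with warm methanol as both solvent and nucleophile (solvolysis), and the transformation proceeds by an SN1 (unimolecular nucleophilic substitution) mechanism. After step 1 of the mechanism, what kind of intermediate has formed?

Step 1: Unassisted departure of Cl⁻ (taking the C–Cl bonding pair) generates a secondary carbocation.
After step 1 the species present is a secondary carbocation.

secondary carbocation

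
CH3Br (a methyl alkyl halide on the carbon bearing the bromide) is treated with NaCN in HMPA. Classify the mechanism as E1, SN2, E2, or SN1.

Conditions: a methyl substrate with a strong nucleophile in the polar aprotic solvent HMPA.
These conditions are the textbook signature of the SN2 pathway.
An unhindered substrate with a strong nucleophile in a polar aprotic solvent favours one-step backside displacement.

SN2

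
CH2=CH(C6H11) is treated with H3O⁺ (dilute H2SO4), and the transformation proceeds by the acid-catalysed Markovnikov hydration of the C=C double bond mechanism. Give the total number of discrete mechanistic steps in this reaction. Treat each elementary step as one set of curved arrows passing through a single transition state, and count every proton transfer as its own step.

4

Step 1: The π electrons of the C=C bond attack a proton of H3O⁺; Markovnikov addition places the new C–H on the less-substituted alkene carbon, so the positive charge ends up on the more-substituted carbon — a secondary carbocation. H2O is released.
Step 2: A 1,2-hydride shift from the adjacent cyclohexyl carbon moves the positive charge from the secondary centre to an adjacent carbon, generating a more stable tertiary carbocation.
Step 3: A lone pair on the oxygen of H2O attacks the carbocation, forming a C–O bond and an oxonium ion (a protonated alcohol).
Step 4: H2O removes a proton from the oxonium oxygen, regenerating H3O⁺ and giving the neutral alcohol.
Total: 4 elementary steps.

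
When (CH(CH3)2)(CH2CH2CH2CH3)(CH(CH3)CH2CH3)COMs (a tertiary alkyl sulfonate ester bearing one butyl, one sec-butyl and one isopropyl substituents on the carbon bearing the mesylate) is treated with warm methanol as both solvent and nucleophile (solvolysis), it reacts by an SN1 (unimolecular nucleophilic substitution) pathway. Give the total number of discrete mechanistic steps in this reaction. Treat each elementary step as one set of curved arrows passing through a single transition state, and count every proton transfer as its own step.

3

Step 1: Ionisation: the C–O σ-bond cleaves heterolytically; both bonding electrons depart with MsO⁻, leaving a tertiary carbocation at the α-carbon.
(No 1,2-shift: no single shift to an adjacent carbon would give a more stable cation.)
Step 2: CH3OH donates an oxygen lone pair into the empty p orbital of the cation, giving a protonated ether (an oxonium ion).
Step 3: Proton transfer from the O–H of the oxonium ion to a solvent molecule delivers the neutral ether.
Total: 3 elementary steps.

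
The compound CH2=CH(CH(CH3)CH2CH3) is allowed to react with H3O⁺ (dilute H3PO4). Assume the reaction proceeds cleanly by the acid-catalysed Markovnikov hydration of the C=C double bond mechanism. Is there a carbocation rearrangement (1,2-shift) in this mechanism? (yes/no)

The first-formed carbocation is secondary.
The adjacent sec-butyl carbon already bears 2 other carbon substituents and has a hydrogen to migrate; after a 1,2-hydride shift from that carbon the positive charge sits on a tertiary centre.
Tertiary is more stable than secondary, so the shift occurs.

yes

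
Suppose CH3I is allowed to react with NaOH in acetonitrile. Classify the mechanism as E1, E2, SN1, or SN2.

Conditions: a methyl substrate with a strong nucleophile in the polar aprotic solvent acetonitrile.
These conditions are the textbook signature of the SN2 pathway.
An unhindered substrate with a strong nucleophile in a polar aprotic solvent favours one-step backside displacement.

SN2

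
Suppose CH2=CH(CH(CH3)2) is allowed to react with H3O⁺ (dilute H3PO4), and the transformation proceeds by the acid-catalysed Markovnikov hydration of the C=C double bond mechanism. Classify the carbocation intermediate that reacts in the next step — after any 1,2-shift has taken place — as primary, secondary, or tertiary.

tertiary

Step 1: Protonation of the alkene by H3O⁺: the π bond acts as the nucleophile and picks up H⁺, giving the more stable (Markovnikov) secondary carbocation. H2O is released.
Step 2: Carbocation rearrangement: a 1,2-hydride shift from the adjacent isopropyl carbon converts the initially-formed secondary cation into the more stable tertiary cation.
The cation rearranges from secondary to tertiary via a 1,2-hydride shift from the adjacent isopropyl carbon; the tertiary cation is what reacts next.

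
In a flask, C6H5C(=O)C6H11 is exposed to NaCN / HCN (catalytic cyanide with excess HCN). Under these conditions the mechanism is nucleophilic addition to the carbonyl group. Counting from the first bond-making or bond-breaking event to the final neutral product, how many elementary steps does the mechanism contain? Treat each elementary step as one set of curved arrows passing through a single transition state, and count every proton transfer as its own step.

2

Step 1: A lone pair / filled orbital on CN⁻ attacks the electrophilic carbonyl carbon; the π(C=O) electrons shift onto oxygen, producing a tetrahedral alkoxide intermediate.
Step 2: The alkoxide is protonated in situ by undissociated HCN, yielding a cyanohydrin; the CN⁻ so formed carries on the cycle.
Total: 2 elementary steps.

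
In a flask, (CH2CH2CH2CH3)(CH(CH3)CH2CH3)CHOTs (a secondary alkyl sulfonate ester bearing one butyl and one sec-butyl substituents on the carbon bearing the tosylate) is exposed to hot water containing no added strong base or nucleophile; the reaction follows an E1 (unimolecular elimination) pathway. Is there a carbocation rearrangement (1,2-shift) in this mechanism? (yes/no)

The first-formed carbocation is secondary.
The adjacent sec-butyl carbon already bears 2 other carbon substituents and has a hydrogen to migrate; after a 1,2-hydride shift from that carbon the positive charge sits on a tertiary centre.
Tertiary is more stable than secondary, so the shift occurs.

yes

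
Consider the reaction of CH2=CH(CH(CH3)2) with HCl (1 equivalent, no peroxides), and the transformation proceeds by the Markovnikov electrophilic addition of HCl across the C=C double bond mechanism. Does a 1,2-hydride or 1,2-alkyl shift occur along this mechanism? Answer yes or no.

yes

The first-formed carbocation is secondary.
The adjacent isopropyl carbon already bears 2 other carbon substituents and has a hydrogen to migrate; after a 1,2-hydride shift from that carbon the positive charge sits on a tertiary centre.
Tertiary is more stable than secondary, so the shift occurs.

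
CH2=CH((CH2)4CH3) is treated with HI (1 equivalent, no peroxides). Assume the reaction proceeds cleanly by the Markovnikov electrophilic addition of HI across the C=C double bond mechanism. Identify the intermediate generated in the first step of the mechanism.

Step 1: Protonation of the alkene by HI: the π bond acts as the nucleophile and picks up H⁺, giving the more stable (Markovnikov) secondary carbocation. The H–I bond breaks heterolytically, releasing I⁻.
After step 1 the species present is a secondary carbocation.

secondary carbocation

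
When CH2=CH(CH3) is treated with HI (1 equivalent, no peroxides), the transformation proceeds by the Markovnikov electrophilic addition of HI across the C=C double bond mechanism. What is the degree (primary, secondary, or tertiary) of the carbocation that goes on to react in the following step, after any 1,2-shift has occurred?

Step 1: Electrophilic addition begins with the π(C=C) electrons forming a bond to the proton of HI. Following Markovnikov's rule, the resulting cation is secondary. The H–I bond breaks heterolytically, releasing I⁻.
No single 1,2-shift to an adjacent carbon would give a more-substituted cation, so no rearrangement occurs.

secondary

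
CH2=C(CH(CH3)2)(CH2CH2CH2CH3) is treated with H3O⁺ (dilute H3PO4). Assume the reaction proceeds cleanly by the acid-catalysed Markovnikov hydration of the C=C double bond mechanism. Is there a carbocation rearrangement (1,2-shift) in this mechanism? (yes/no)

no

The first-formed carbocation is tertiary.
No single 1,2-shift to an adjacent carbon would produce a more-substituted cation than the one already present, so no rearrangement occurs.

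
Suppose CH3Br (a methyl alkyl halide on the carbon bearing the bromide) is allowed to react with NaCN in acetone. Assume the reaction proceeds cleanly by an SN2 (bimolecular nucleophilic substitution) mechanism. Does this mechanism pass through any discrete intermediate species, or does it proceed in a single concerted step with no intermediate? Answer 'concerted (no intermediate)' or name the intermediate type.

concerted (no intermediate)

Backside attack by CN⁻ on the carbon bearing the bromide: the new C–C bond forms as the C–Br bond breaks, with Walden inversion at carbon.
All bond changes occur in one transition state; no discrete intermediate is formed.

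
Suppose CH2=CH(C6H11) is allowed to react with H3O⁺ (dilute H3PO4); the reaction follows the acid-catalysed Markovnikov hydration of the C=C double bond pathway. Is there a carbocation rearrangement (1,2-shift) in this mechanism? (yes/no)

yes

The first-formed carbocation is secondary.
The adjacent cyclohexyl carbon already bears 2 other carbon substituents and has a hydrogen to migrate; after a 1,2-hydride shift from that carbon the positive charge sits on a tertiary centre.
Tertiary is more stable than secondary, so the shift occurs.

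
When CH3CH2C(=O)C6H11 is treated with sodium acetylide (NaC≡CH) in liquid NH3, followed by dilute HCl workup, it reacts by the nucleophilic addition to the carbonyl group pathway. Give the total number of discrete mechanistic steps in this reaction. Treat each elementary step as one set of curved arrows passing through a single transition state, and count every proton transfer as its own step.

2

Step 1: HC≡C⁻ attacks the sp² carbonyl carbon; the C=O π bond breaks and the electrons end up as a lone pair on the alkoxide oxygen of the tetrahedral intermediate.
Step 2: The alkoxide picks up a proton during dilute HCl workup to yield a propargyl alcohol.
Total: 2 elementary steps.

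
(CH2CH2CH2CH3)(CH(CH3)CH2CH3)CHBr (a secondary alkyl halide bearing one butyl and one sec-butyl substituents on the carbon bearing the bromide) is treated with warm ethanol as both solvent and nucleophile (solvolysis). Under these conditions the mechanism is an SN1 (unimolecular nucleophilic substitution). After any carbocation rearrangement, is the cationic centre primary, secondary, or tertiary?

Step 1: Unassisted departure of Br⁻ (taking the C–Br bonding pair) generates a secondary carbocation.
Step 2: Carbocation rearrangement: a 1,2-hydride shift from the adjacent sec-butyl carbon converts the initially-formed secondary cation into the more stable tertiary cation.
The cation rearranges from secondary to tertiary via a 1,2-hydride shift from the adjacent sec-butyl carbon; the tertiary cation is what reacts next.

tertiary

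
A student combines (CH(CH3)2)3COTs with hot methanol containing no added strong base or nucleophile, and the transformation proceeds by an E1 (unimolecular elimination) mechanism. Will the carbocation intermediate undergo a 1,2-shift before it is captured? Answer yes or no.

The first-formed carbocation is tertiary.
No single 1,2-shift to an adjacent carbon would produce a more-substituted cation than the one already present, so no rearrangement occurs.

no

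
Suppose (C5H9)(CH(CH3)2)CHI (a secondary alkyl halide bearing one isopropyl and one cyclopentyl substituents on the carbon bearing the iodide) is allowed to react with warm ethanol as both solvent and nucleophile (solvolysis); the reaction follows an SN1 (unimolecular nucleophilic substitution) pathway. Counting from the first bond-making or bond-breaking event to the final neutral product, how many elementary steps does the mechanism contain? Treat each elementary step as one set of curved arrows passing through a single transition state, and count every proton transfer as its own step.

Step 1: Unassisted departure of I⁻ (taking the C–I bonding pair) generates a secondary carbocation.
Step 2: A hydride (H with its bonding pair) migrates from the adjacent isopropyl carbon to the cationic centre — a 1,2-hydride shift — upgrading the secondary cation to a tertiary one.
Step 3: Nucleophilic capture: the oxygen of CH3CH2OH bonds to the cationic carbon, producing an oxonium-ion intermediate.
Step 4: Deprotonation of the oxonium oxygen by solvent ethanol yields the neutral ether.
Total: 4 elementary steps.

4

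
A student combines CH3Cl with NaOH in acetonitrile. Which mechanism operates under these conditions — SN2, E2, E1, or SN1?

SN2

Conditions: a methyl substrate with a strong nucleophile in the polar aprotic solvent acetonitrile.
These conditions are the textbook signature of the SN2 pathway.
An unhindered substrate with a strong nucleophile in a polar aprotic solvent favours one-step backside displacement.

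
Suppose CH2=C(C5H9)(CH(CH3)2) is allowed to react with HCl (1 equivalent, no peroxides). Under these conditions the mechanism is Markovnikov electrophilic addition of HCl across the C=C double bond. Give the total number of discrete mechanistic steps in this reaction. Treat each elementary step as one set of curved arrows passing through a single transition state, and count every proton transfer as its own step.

2

Step 1: Electrophilic addition begins with the π(C=C) electrons forming a bond to the proton of HCl. Following Markovnikov's rule, the resulting cation is tertiary. The H–Cl bond breaks heterolytically, releasing Cl⁻.
(No 1,2-shift: no single shift to an adjacent carbon would give a more stable cation.)
Step 2: The Cl⁻ anion donates a lone pair to the carbocation, forming the new C–Cl σ-bond and giving the neutral alkyl halide.
Total: 2 elementary steps.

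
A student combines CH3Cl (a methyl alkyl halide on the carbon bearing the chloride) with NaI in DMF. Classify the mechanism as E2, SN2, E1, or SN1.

Conditions: a methyl substrate with a strong nucleophile in the polar aprotic solvent DMF.
These conditions are the textbook signature of the SN2 pathway.
An unhindered substrate with a strong nucleophile in a polar aprotic solvent favours one-step backside displacement.

SN2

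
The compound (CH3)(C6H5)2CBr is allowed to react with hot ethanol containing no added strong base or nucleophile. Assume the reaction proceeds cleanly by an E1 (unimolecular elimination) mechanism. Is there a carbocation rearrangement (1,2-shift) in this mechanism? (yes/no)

The first-formed carbocation is tertiary.
No single 1,2-shift to an adjacent carbon would produce a more-substituted cation than the one already present, so no rearrangement occurs.

no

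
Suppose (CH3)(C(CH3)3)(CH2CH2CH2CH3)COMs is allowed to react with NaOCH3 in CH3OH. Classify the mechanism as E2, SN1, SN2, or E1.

E2

Conditions: a strong base with a tertiary substrate bearing a β-hydrogen.
These conditions are the textbook signature of the E2 pathway.
A strong (often hindered) base removes a β-H in concert with loss of the leaving group — bimolecular elimination.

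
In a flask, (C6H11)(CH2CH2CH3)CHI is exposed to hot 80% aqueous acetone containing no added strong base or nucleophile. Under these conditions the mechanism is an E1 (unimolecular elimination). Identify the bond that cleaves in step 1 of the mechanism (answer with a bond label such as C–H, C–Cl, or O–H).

C–I

Step 1: Unassisted departure of I⁻ (taking the C–I bonding pair) generates a secondary carbocation.
The bond broken in this step is the C–I bond.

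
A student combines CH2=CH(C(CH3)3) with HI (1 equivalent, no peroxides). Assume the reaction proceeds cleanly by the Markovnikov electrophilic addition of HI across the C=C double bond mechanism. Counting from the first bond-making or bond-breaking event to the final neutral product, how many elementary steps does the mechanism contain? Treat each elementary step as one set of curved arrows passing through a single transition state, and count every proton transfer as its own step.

Step 1: Electrophilic addition begins with the π(C=C) electrons forming a bond to the proton of HI. Following Markovnikov's rule, the resulting cation is secondary. The H–I bond breaks heterolytically, releasing I⁻.
Step 2: A methyl group with its bonding pair migrates from the adjacent tert-butyl carbon to the cationic centre — a 1,2-methyl shift — upgrading the secondary cation to a tertiary one.
Step 3: I⁻ captures the cation: a lone pair on I⁻ fills the empty p orbital, producing the alkyl halide product.
Total: 3 elementary steps.

3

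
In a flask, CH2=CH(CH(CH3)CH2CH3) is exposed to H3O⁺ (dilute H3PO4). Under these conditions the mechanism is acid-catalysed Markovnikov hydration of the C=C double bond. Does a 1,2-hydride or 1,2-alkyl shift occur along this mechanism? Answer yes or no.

The first-formed carbocation is secondary.
The adjacent sec-butyl carbon already bears 2 other carbon substituents and has a hydrogen to migrate; after a 1,2-hydride shift from that carbon the positive charge sits on a tertiary centre.
Tertiary is more stable than secondary, so the shift occurs.

yes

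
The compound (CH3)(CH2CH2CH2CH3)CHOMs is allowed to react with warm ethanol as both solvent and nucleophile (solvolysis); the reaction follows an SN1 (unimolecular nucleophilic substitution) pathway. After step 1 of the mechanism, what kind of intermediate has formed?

secondary carbocation

Step 1: The C–O bond breaks with both electrons going to the mesylate; MsO⁻ leaves and a secondary carbocation remains.
After step 1 the species present is a secondary carbocation.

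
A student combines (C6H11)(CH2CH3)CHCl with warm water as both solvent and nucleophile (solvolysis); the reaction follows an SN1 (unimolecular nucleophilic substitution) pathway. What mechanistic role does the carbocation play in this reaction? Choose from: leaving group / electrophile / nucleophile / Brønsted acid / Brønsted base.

Step 3: H2O donates an oxygen lone pair into the empty p orbital of the cation, giving a protonated alcohol (an oxonium ion).
The carbocation accepts an electron pair into an empty or π* orbital — it is the electrophile.

electrophile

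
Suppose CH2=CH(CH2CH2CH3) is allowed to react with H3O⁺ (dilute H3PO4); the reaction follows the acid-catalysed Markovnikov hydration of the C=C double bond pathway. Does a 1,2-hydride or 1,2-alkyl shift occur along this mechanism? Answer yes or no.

The first-formed carbocation is secondary.
No single 1,2-shift to an adjacent carbon would produce a more-substituted cation than the one already present, so no rearrangement occurs.

no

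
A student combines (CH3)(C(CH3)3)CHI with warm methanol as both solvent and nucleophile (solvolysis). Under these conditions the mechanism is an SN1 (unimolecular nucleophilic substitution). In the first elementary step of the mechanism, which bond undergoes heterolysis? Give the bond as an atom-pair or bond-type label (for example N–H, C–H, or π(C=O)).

C–I

Step 1: Unassisted departure of I⁻ (taking the C–I bonding pair) generates a secondary carbocation.
The bond broken in this step is the C–I bond.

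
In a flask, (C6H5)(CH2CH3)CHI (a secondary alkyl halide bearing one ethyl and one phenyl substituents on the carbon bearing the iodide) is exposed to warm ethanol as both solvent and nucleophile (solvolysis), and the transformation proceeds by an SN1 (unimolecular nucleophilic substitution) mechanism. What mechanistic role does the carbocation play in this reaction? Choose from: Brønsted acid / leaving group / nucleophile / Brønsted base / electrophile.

Step 2: Nucleophilic capture: the oxygen of CH3CH2OH bonds to the cationic carbon, producing an oxonium-ion intermediate.
The carbocation accepts an electron pair into an empty or π* orbital — it is the electrophile.

electrophile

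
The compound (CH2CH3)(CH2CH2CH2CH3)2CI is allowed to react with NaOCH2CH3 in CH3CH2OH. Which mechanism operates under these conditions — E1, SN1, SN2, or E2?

Conditions: a strong base with a tertiary substrate bearing a β-hydrogen.
These conditions are the textbook signature of the E2 pathway.
A strong (often hindered) base removes a β-H in concert with loss of the leaving group — bimolecular elimination.

E2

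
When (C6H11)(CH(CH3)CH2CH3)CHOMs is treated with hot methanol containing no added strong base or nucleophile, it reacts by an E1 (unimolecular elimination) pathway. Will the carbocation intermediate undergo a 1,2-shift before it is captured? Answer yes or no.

The first-formed carbocation is secondary.
The adjacent sec-butyl carbon already bears 2 other carbon substituents and has a hydrogen to migrate; after a 1,2-hydride shift from that carbon the positive charge sits on a tertiary centre.
Tertiary is more stable than secondary, so the shift occurs.

yes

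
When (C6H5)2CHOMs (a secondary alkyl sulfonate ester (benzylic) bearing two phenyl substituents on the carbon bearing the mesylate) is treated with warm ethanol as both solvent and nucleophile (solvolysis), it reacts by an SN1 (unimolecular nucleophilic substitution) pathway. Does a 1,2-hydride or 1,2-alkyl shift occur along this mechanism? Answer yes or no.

no

The first-formed carbocation is secondary.
No single 1,2-shift to an adjacent carbon would produce a more-substituted cation than the one already present, so no rearrangement occurs.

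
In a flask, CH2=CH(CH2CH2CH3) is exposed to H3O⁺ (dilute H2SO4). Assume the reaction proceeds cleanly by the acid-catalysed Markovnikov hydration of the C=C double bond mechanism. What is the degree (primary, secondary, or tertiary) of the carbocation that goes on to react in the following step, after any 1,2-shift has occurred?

secondary

Step 1: Electrophilic addition begins with the π(C=C) electrons forming a bond to the proton of H3O⁺. Following Markovnikov's rule, the resulting cation is secondary. H2O is released.
No single 1,2-shift to an adjacent carbon would give a more-substituted cation, so no rearrangement occurs.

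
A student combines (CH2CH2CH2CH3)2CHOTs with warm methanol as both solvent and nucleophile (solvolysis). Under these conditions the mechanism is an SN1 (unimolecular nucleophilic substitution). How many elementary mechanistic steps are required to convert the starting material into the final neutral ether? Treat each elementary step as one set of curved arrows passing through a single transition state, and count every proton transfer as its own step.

Step 1: The C–O bond breaks with both electrons going to the tosylate; TsO⁻ leaves and a secondary carbocation remains.
(No 1,2-shift: no single shift to an adjacent carbon would give a more stable cation.)
Step 2: CH3OH donates an oxygen lone pair into the empty p orbital of the cation, giving a protonated ether (an oxonium ion).
Step 3: A second solvent molecule removes the proton on oxygen, giving the neutral ether product.
Total: 3 elementary steps.

3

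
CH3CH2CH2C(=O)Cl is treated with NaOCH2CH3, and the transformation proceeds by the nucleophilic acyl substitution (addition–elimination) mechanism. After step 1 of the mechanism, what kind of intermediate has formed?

tetrahedral intermediate

Step 1: Nucleophilic addition of CH3CH2O⁻ to the acyl carbon breaks the π(C=O) bond and yields a tetrahedral, anionic intermediate.
After step 1 the species present is a tetrahedral intermediate.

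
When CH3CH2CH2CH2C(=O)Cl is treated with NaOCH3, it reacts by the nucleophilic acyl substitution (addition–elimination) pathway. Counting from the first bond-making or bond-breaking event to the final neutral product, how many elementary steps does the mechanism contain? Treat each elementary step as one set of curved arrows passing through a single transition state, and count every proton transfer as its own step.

2

Step 1: Nucleophilic addition of CH3O⁻ to the acyl carbon breaks the π(C=O) bond and yields a tetrahedral, anionic intermediate.
Step 2: An oxygen lone pair re-forms the C=O π bond as the C–Cl σ-bond breaks; Cl⁻ is expelled.
Total: 2 elementary steps.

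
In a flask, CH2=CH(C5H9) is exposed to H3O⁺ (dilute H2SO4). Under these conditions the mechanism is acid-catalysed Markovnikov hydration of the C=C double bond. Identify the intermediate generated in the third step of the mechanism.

oxonium ion

Step 1: Electrophilic addition begins with the π(C=C) electrons forming a bond to the proton of H3O⁺. Following Markovnikov's rule, the resulting cation is secondary. H2O is released.
Step 2: Carbocation rearrangement: a 1,2-hydride shift from the adjacent cyclopentyl carbon converts the initially-formed secondary cation into the more stable tertiary cation.
Step 3: A lone pair on the oxygen of H2O attacks the carbocation, forming a C–O bond and an oxonium ion (a protonated alcohol).
After step 3 the species present is an oxonium ion.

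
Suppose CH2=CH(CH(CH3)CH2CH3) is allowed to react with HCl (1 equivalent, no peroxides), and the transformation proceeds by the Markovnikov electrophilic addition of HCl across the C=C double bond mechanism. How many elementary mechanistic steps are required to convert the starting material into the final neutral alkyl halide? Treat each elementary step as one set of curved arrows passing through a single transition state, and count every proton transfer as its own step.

3

Step 1: Electrophilic addition begins with the π(C=C) electrons forming a bond to the proton of HCl. Following Markovnikov's rule, the resulting cation is secondary. The H–Cl bond breaks heterolytically, releasing Cl⁻.
Step 2: A 1,2-hydride shift from the adjacent sec-butyl carbon moves the positive charge from the secondary centre to an adjacent carbon, generating a more stable tertiary carbocation.
Step 3: The Cl⁻ anion donates a lone pair to the carbocation, forming the new C–Cl σ-bond and giving the neutral alkyl halide.
Total: 3 elementary steps.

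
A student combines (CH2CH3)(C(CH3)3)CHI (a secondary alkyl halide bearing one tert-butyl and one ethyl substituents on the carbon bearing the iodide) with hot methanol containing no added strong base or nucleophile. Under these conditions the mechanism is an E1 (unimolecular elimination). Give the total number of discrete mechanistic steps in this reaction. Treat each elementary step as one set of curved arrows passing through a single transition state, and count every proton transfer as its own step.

Step 1: Unassisted departure of I⁻ (taking the C–I bonding pair) generates a secondary carbocation.
Step 2: Carbocation rearrangement: a 1,2-methyl shift from the adjacent tert-butyl carbon converts the initially-formed secondary cation into the more stable tertiary cation.
Step 3: A methanol molecule (solvent) deprotonates a β-carbon; as the C–H bond breaks, those electrons form the new alkene π bond.
Total: 3 elementary steps.

3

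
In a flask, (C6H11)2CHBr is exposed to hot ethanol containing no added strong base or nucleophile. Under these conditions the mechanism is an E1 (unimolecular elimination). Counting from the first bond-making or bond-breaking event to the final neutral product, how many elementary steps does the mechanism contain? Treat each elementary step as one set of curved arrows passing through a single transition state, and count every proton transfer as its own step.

Step 1: The C–Br bond breaks with both electrons going to the bromide; Br⁻ leaves and a secondary carbocation remains.
Step 2: A 1,2-hydride shift from the adjacent cyclohexyl carbon moves the positive charge from the secondary centre to an adjacent carbon, generating a more stable tertiary carbocation.
Step 3: Loss of a β-proton to an ethanol molecule of the solvent: the C–H bonding pair collapses toward the cationic carbon to form the C=C π bond, yielding the alkene.
Total: 3 elementary steps.

3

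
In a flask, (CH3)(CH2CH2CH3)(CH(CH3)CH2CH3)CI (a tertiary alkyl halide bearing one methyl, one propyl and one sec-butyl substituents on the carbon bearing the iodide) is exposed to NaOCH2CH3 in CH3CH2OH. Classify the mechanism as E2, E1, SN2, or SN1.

E2

Conditions: a strong base with a tertiary substrate bearing a β-hydrogen.
These conditions are the textbook signature of the E2 pathway.
A strong (often hindered) base removes a β-H in concert with loss of the leaving group — bimolecular elimination.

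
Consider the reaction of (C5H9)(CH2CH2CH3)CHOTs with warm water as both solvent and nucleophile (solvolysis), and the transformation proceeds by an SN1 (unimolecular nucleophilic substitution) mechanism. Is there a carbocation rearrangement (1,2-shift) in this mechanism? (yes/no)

The first-formed carbocation is secondary.
The adjacent cyclopentyl carbon already bears 2 other carbon substituents and has a hydrogen to migrate; after a 1,2-hydride shift from that carbon the positive charge sits on a tertiary centre.
Tertiary is more stable than secondary, so the shift occurs.

yes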